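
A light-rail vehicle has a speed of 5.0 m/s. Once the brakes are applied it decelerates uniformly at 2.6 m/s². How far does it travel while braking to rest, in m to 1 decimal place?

Braking distance = v²/(2a) = 5.0000² / (2 × 2.600) = 25.000 / 5.200 = 4.808 m.

Braking distance ≈ 4.8 m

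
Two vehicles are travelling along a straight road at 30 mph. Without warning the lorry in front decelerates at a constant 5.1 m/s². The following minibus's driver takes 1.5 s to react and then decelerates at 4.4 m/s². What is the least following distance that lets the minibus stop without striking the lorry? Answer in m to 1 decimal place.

30 mph × 0.44704 = 13.4112 m/s.
Leader travels v²/(2a_L) = 179.860 / 10.200 = 17.633 m before stopping.
Follower covers v·t_r = 13.4112 × 1.5 = 20.117 m while reacting, then v²/(2a_F) = 179.860 / 8.800 = 20.439 m while braking, for a total of 20.117 + 20.439 = 40.556 m.
Since a_F ≤ a_L and the follower starts braking later, the follower is never slower than the leader, so the closest approach is when both have stopped.
Minimum gap = 40.556 − 17.633 = 22.923 m.

Minimum gap ≈ 22.9 m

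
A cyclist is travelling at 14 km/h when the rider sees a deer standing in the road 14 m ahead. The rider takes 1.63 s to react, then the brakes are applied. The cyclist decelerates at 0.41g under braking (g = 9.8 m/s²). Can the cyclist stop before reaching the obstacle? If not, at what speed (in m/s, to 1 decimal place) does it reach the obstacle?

14 km/h ÷ 3.6 = 3.8889 m/s.
a = 0.41 × 9.8 = 4.018 m/s².
Reaction distance = 3.8889 × 1.63 = 6.339 m.
Braking distance = v²/(2a) = 15.124 / 8.036 = 1.882 m.
Total stopping distance = 6.339 + 1.882 = 8.221 m, vs 14 m available — it stops with 14 − 8.221 = 5.779 m to spare.

Yes — it stops about 5.8 m short of the obstacle, so it never reaches it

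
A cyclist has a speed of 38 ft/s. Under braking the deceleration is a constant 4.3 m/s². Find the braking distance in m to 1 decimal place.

Braking distance ≈ 15.6 m

38 ft/s × 0.3048 = 11.5824 m/s.
Braking distance = v²/(2a) = 11.5824² / (2 × 4.300) = 134.152 / 8.600 = 15.599 m.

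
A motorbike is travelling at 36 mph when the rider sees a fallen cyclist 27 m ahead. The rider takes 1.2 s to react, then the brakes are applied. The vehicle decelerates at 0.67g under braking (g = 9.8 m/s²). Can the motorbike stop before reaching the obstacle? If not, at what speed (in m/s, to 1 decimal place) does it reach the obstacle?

No — it strikes the obstacle at 12.6 m/s

36 mph × 0.44704 = 16.0934 m/s.
a = 0.67 × 9.8 = 6.566 m/s².
Reaction distance = 16.0934 × 1.2 = 19.312 m.
Braking distance needed to stop: v²/(2a) = 258.998 / 13.132 = 19.723 m, so total needed = 19.312 + 19.723 = 39.035 m > 27 m — it cannot stop.
Distance remaining when braking begins: 27 − 19.312 = 7.688 m.
v² = v₀² − 2a·d = 258.998 − 2 × 6.566 × 7.688 = 158.039 m²/s².
v = √158.039 = 12.571 m/s.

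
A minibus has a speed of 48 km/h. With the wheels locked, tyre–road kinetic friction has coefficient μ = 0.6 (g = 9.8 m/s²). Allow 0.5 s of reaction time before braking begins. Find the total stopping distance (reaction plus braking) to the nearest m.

Total stopping distance ≈ 22 m

48 km/h ÷ 3.6 = 13.3333 m/s.
a = μg = 0.6 × 9.8 = 5.880 m/s².
Reaction distance = v·t_r = 13.3333 × 0.5 = 6.667 m.
Braking distance = v²/(2a) = 13.3333² / (2 × 5.880) = 177.777 / 11.760 = 15.117 m.
Total = 6.667 + 15.117 = 21.784 m.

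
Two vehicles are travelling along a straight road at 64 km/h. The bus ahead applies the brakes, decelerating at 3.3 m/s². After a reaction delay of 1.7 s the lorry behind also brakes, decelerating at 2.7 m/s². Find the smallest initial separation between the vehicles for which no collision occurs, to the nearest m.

64 km/h ÷ 3.6 = 17.7778 m/s.
Leader travels v²/(2a_L) = 316.050 / 6.600 = 47.886 m before stopping.
Follower covers v·t_r = 17.7778 × 1.7 = 30.222 m while reacting, then v²/(2a_F) = 316.050 / 5.400 = 58.528 m while braking, for a total of 30.222 + 58.528 = 88.750 m.
Since a_F ≤ a_L and the follower starts braking later, the follower is never slower than the leader, so the closest approach is when both have stopped.
Minimum gap = 88.750 − 47.886 = 40.864 m.

Minimum gap ≈ 41 m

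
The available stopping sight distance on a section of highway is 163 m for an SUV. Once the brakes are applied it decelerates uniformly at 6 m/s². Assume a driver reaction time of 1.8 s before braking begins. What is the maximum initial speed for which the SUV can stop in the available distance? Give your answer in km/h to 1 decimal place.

Maximum speed ≈ 125.0 km/h

Stopping distance: v·t_r + v²/(2a) = 163 with t_r = 1.8 s and a = 6.000 m/s².
So v² + 21.600 v − 1956.00 = 0.
Positive root: v = −a·t_r + √((a·t_r)² + 2a·d) = −10.800 + √(116.640 + 1956.00) = 34.7263 m/s.
34.7263 m/s × 3.6 = 125.015 km/h.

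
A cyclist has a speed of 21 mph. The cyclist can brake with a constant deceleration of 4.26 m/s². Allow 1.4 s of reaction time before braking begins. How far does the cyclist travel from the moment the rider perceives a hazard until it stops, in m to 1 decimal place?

Total stopping distance ≈ 23.5 m

21 mph × 0.44704 = 9.3878 m/s.
Reaction distance = v·t_r = 9.3878 × 1.4 = 13.143 m.
Braking distance = v²/(2a) = 9.3878² / (2 × 4.260) = 88.131 / 8.520 = 10.344 m.
Total = 13.143 + 10.344 = 23.487 m.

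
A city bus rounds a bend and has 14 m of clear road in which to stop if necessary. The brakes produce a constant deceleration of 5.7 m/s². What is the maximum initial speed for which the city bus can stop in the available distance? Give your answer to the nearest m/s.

v²/(2a) = d ⇒ v = √(2 × 5.700 × 14) = √159.60 = 12.6333 m/s.

Maximum speed ≈ 13 m/s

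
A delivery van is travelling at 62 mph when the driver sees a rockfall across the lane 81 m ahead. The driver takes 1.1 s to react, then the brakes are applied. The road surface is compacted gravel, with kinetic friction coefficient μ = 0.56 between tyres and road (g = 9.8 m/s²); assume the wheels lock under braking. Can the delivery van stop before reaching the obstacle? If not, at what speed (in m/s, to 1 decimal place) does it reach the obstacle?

No — it strikes the obstacle at 14.6 m/s

62 mph × 0.44704 = 27.7165 m/s.
a = μg = 0.56 × 9.8 = 5.488 m/s².
Reaction distance = 27.7165 × 1.1 = 30.488 m.
Braking distance needed to stop: v²/(2a) = 768.204 / 10.976 = 69.989 m, so total needed = 30.488 + 69.989 = 100.477 m > 81 m — it cannot stop.
Distance remaining when braking begins: 81 − 30.488 = 50.512 m.
v² = v₀² − 2a·d = 768.204 − 2 × 5.488 × 50.512 = 213.784 m²/s².
v = √213.784 = 14.621 m/s.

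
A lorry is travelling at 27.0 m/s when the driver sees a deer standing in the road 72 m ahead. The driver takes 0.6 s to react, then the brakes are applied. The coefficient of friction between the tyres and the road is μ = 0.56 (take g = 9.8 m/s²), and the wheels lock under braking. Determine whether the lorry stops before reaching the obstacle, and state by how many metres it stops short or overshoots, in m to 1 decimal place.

No — it overshoots by 10.6 m

a = μg = 0.56 × 9.8 = 5.488 m/s².
Reaction distance = 27.0000 × 0.6 = 16.200 m.
Braking distance = v²/(2a) = 729.000 / 10.976 = 66.418 m.
Total stopping distance = 16.200 + 66.418 = 82.618 m, vs 72 m available — it cannot stop in time and overshoots by 82.618 − 72 = 10.618 m.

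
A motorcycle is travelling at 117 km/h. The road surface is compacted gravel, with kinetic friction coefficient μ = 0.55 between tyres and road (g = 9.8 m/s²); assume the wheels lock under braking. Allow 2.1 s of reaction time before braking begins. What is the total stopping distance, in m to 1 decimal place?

Total stopping distance ≈ 166.2 m

117 km/h ÷ 3.6 = 32.5000 m/s.
a = μg = 0.55 × 9.8 = 5.390 m/s².
Reaction distance = v·t_r = 32.5000 × 2.1 = 68.250 m.
Braking distance = v²/(2a) = 32.5000² / (2 × 5.390) = 1056.250 / 10.780 = 97.982 m.
Total = 68.250 + 97.982 = 166.232 m.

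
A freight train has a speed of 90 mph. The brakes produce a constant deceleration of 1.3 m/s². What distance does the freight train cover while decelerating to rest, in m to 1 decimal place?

90 mph × 0.44704 = 40.2336 m/s.
Braking distance = v²/(2a) = 40.2336² / (2 × 1.300) = 1618.743 / 2.600 = 622.593 m.

Braking distance ≈ 622.6 m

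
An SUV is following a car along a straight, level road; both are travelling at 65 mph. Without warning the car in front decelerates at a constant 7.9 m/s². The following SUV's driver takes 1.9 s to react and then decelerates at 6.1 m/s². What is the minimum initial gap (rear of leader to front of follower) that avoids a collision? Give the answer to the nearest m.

Minimum gap ≈ 71 m

65 mph × 0.44704 = 29.0576 m/s.
Leader travels v²/(2a_L) = 844.344 / 15.800 = 53.439 m before stopping.
Follower covers v·t_r = 29.0576 × 1.9 = 55.209 m while reacting, then v²/(2a_F) = 844.344 / 12.200 = 69.209 m while braking, for a total of 55.209 + 69.209 = 124.418 m.
Since a_F ≤ a_L and the follower starts braking later, the follower is never slower than the leader, so the closest approach is when both have stopped.
Minimum gap = 124.418 − 53.439 = 70.979 m.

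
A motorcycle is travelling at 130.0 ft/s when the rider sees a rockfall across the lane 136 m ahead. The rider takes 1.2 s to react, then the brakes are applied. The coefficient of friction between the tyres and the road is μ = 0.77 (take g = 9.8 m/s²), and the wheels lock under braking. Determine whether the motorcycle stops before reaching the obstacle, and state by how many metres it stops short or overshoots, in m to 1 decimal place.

130 ft/s × 0.3048 = 39.6240 m/s.
a = μg = 0.77 × 9.8 = 7.546 m/s².
Reaction distance = 39.6240 × 1.2 = 47.549 m.
Braking distance = v²/(2a) = 1570.061 / 15.092 = 104.033 m.
Total stopping distance = 47.549 + 104.033 = 151.582 m, vs 136 m available — it cannot stop in time and overshoots by 151.582 − 136 = 15.582 m.

No — it overshoots by 15.6 m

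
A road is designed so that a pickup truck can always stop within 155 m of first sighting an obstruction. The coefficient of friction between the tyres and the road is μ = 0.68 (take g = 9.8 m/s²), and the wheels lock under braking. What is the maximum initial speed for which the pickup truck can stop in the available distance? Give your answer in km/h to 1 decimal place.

Maximum speed ≈ 163.6 km/h

a = μg = 0.68 × 9.8 = 6.664 m/s².
v²/(2a) = d ⇒ v = √(2 × 6.664 × 155) = √2065.84 = 45.4515 m/s.
45.4515 m/s × 3.6 = 163.625 km/h.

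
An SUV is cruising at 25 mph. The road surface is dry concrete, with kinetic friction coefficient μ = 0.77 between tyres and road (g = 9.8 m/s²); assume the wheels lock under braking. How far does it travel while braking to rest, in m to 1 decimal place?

25 mph × 0.44704 = 11.1760 m/s.
a = μg = 0.77 × 9.8 = 7.546 m/s².
Braking distance = v²/(2a) = 11.1760² / (2 × 7.546) = 124.903 / 15.092 = 8.276 m.

Braking distance ≈ 8.3 m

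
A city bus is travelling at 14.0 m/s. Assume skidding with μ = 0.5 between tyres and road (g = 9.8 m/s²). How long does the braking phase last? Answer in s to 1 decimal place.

Braking time ≈ 2.9 s

a = μg = 0.5 × 9.8 = 4.900 m/s².
Braking time = v/a = 14.0000 / 4.900 = 2.857 s.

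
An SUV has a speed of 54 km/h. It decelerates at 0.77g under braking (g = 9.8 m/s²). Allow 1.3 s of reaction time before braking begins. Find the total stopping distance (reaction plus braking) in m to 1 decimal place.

Total stopping distance ≈ 34.4 m

54 km/h ÷ 3.6 = 15.0000 m/s.
a = 0.77 × 9.8 = 7.546 m/s².
Reaction distance = v·t_r = 15.0000 × 1.3 = 19.500 m.
Braking distance = v²/(2a) = 15.0000² / (2 × 7.546) = 225.000 / 15.092 = 14.909 m.
Total = 19.500 + 14.909 = 34.409 m.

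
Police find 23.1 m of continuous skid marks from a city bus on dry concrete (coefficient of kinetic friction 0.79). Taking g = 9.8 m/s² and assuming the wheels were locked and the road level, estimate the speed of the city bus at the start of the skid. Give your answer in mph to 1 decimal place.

Initial speed ≈ 42.3 mph

Deceleration a = μg = 0.79 × 9.8 = 7.742 m/s².
v = √(2a·d) = √(2 × 7.742 × 23.1) = √357.680 = 18.9124 m/s.
= 18.9124 ÷ 0.44704 = 42.306 mph.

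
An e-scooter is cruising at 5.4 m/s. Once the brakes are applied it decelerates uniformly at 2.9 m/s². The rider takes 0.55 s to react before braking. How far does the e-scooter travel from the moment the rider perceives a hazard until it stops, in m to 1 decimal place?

Total stopping distance ≈ 8.0 m

Reaction distance = v·t_r = 5.4000 × 0.55 = 2.970 m.
Braking distance = v²/(2a) = 5.4000² / (2 × 2.900) = 29.160 / 5.800 = 5.028 m.
Total = 2.970 + 5.028 = 7.998 m.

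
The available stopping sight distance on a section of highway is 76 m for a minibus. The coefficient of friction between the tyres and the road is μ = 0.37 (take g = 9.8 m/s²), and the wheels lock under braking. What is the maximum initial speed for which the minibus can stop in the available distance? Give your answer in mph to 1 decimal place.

a = μg = 0.37 × 9.8 = 3.626 m/s².
v²/(2a) = d ⇒ v = √(2 × 3.626 × 76) = √551.15 = 23.4766 m/s.
23.4766 m/s ÷ 0.44704 = 52.516 mph.

Maximum speed ≈ 52.5 mph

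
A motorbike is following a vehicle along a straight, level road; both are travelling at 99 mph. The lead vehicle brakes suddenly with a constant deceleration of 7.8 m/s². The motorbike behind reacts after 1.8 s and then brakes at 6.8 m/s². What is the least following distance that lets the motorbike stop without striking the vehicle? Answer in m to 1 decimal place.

Minimum gap ≈ 98.1 m

99 mph × 0.44704 = 44.2570 m/s.
Leader travels v²/(2a_L) = 1958.682 / 15.600 = 125.557 m before stopping.
Follower covers v·t_r = 44.2570 × 1.8 = 79.663 m while reacting, then v²/(2a_F) = 1958.682 / 13.600 = 144.021 m while braking, for a total of 79.663 + 144.021 = 223.684 m.
Since a_F ≤ a_L and the follower starts braking later, the follower is never slower than the leader, so the closest approach is when both have stopped.
Minimum gap = 223.684 − 125.557 = 98.127 m.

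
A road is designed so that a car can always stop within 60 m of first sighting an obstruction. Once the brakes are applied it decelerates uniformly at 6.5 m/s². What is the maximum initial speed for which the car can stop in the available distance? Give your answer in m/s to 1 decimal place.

Maximum speed ≈ 27.9 m/s

v²/(2a) = d ⇒ v = √(2 × 6.500 × 60) = √780.00 = 27.9285 m/s.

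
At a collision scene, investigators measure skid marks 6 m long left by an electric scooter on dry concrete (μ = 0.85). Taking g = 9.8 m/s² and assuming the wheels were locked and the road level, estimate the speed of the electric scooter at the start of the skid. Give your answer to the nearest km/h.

Deceleration a = μg = 0.85 × 9.8 = 8.330 m/s².
v = √(2a·d) = √(2 × 8.330 × 6) = √99.960 = 9.9980 m/s.
= 9.9980 × 3.6 = 35.993 km/h.

Initial speed ≈ 36 km/h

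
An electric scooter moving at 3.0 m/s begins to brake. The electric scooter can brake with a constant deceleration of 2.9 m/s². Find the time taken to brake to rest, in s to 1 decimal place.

Braking time ≈ 1.0 s

Braking time = v/a = 3.0000 / 2.900 = 1.034 s.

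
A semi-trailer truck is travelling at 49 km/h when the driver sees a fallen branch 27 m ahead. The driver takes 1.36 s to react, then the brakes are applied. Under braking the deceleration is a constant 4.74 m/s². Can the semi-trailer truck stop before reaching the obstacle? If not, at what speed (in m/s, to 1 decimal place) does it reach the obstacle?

49 km/h ÷ 3.6 = 13.6111 m/s.
Reaction distance = 13.6111 × 1.36 = 18.511 m.
Braking distance needed to stop: v²/(2a) = 185.262 / 9.480 = 19.542 m, so total needed = 18.511 + 19.542 = 38.053 m > 27 m — it cannot stop.
Distance remaining when braking begins: 27 − 18.511 = 8.489 m.
v² = v₀² − 2a·d = 185.262 − 2 × 4.740 × 8.489 = 104.786 m²/s².
v = √104.786 = 10.237 m/s.

No — it strikes the obstacle at 10.2 m/s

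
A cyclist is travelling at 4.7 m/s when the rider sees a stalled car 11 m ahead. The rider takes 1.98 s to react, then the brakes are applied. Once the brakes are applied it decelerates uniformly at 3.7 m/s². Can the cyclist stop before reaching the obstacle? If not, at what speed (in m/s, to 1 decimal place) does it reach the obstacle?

Reaction distance = 4.7000 × 1.98 = 9.306 m.
Braking distance needed to stop: v²/(2a) = 22.090 / 7.400 = 2.985 m, so total needed = 9.306 + 2.985 = 12.291 m > 11 m — it cannot stop.
Distance remaining when braking begins: 11 − 9.306 = 1.694 m.
v² = v₀² − 2a·d = 22.090 − 2 × 3.700 × 1.694 = 9.554 m²/s².
v = √9.554 = 3.091 m/s.

No — it strikes the obstacle at 3.1 m/s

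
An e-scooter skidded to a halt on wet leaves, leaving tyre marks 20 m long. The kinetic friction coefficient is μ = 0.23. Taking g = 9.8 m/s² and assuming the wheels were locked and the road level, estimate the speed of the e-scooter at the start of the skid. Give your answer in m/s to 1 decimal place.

Deceleration a = μg = 0.23 × 9.8 = 2.254 m/s².
v = √(2a·d) = √(2 × 2.254 × 20) = √90.160 = 9.4953 m/s.

Initial speed ≈ 9.5 m/s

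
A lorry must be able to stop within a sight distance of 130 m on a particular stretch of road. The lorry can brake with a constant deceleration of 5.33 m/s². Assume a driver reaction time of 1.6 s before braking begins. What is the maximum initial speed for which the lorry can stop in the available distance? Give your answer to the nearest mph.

Maximum speed ≈ 66 mph

Stopping distance: v·t_r + v²/(2a) = 130 with t_r = 1.6 s and a = 5.330 m/s².
So v² + 17.056 v − 1385.80 = 0.
Positive root: v = −a·t_r + √((a·t_r)² + 2a·d) = −8.528 + √(72.727 + 1385.80) = 29.6627 m/s.
29.6627 m/s ÷ 0.44704 = 66.354 mph.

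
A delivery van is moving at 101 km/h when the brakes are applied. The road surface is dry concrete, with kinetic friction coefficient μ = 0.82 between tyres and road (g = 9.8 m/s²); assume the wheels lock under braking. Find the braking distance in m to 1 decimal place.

Braking distance ≈ 49.0 m

101 km/h ÷ 3.6 = 28.0556 m/s.
a = μg = 0.82 × 9.8 = 8.036 m/s².
Braking distance = v²/(2a) = 28.0556² / (2 × 8.036) = 787.117 / 16.072 = 48.974 m.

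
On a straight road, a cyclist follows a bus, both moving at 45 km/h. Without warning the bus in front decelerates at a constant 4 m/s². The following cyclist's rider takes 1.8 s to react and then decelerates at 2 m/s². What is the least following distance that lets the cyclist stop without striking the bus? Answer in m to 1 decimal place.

Minimum gap ≈ 42.0 m

45 km/h ÷ 3.6 = 12.5000 m/s.
Leader travels v²/(2a_L) = 156.250 / 8.000 = 19.531 m before stopping.
Follower covers v·t_r = 12.5000 × 1.8 = 22.500 m while reacting, then v²/(2a_F) = 156.250 / 4.000 = 39.062 m while braking, for a total of 22.500 + 39.062 = 61.562 m.
Since a_F ≤ a_L and the follower starts braking later, the follower is never slower than the leader, so the closest approach is when both have stopped.
Minimum gap = 61.562 − 19.531 = 42.031 m.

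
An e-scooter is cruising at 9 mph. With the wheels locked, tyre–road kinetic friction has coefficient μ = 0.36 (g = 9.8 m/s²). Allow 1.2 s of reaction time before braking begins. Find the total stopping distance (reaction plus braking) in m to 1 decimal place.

9 mph × 0.44704 = 4.0234 m/s.
a = μg = 0.36 × 9.8 = 3.528 m/s².
Reaction distance = v·t_r = 4.0234 × 1.2 = 4.828 m.
Braking distance = v²/(2a) = 4.0234² / (2 × 3.528) = 16.188 / 7.056 = 2.294 m.
Total = 4.828 + 2.294 = 7.122 m.

Total stopping distance ≈ 7.1 m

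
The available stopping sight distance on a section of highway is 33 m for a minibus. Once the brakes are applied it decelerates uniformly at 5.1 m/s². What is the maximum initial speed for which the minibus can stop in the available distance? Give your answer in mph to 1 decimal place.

v²/(2a) = d ⇒ v = √(2 × 5.100 × 33) = √336.60 = 18.3467 m/s.
18.3467 m/s ÷ 0.44704 = 41.040 mph.

Maximum speed ≈ 41.0 mph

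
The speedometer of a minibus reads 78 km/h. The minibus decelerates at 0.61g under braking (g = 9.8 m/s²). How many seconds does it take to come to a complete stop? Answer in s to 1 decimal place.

Braking time ≈ 3.6 s

78 km/h ÷ 3.6 = 21.6667 m/s.
a = 0.61 × 9.8 = 5.978 m/s².
Braking time = v/a = 21.6667 / 5.978 = 3.624 s.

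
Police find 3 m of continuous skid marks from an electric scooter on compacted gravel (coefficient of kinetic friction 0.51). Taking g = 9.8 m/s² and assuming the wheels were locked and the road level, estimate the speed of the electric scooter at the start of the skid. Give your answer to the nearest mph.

Deceleration a = μg = 0.51 × 9.8 = 4.998 m/s².
v = √(2a·d) = √(2 × 4.998 × 3) = √29.988 = 5.4761 m/s.
= 5.4761 ÷ 0.44704 = 12.250 mph.

Initial speed ≈ 12 mph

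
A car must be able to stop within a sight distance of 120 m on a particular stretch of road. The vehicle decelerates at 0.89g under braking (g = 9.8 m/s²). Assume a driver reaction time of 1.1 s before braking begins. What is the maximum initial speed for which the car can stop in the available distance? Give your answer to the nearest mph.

a = 0.89 × 9.8 = 8.722 m/s².
Stopping distance: v·t_r + v²/(2a) = 120 with t_r = 1.1 s and a = 8.722 m/s².
So v² + 19.188 v − 2093.28 = 0.
Positive root: v = −a·t_r + √((a·t_r)² + 2a·d) = −9.594 + √(92.045 + 2093.28) = 37.1535 m/s.
37.1535 m/s ÷ 0.44704 = 83.110 mph.

Maximum speed ≈ 83 mph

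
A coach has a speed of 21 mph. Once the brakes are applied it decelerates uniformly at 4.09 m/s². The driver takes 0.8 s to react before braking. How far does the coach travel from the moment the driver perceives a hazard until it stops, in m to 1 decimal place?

Total stopping distance ≈ 18.3 m

21 mph × 0.44704 = 9.3878 m/s.
Reaction distance = v·t_r = 9.3878 × 0.8 = 7.510 m.
Braking distance = v²/(2a) = 9.3878² / (2 × 4.090) = 88.131 / 8.180 = 10.774 m.
Total = 7.510 + 10.774 = 18.284 m.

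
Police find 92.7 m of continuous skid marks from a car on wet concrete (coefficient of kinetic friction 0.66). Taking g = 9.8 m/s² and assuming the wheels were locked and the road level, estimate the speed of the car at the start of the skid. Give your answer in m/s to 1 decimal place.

Deceleration a = μg = 0.66 × 9.8 = 6.468 m/s².
v = √(2a·d) = √(2 × 6.468 × 92.7) = √1199.167 = 34.6290 m/s.

Initial speed ≈ 34.6 m/s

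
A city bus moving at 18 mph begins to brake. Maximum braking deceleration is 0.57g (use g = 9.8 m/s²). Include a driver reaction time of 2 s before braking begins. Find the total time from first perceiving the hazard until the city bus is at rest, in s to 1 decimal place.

18 mph × 0.44704 = 8.0467 m/s.
a = 0.57 × 9.8 = 5.586 m/s².
Braking time = v/a = 8.0467 / 5.586 = 1.441 s.
Total = 2 + 1.441 = 3.441 s.

Total time ≈ 3.4 s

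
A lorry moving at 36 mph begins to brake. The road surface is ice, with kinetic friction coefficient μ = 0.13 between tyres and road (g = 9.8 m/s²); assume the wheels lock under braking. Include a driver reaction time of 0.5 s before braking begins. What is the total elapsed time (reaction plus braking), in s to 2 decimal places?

Total time ≈ 13.13 s

36 mph × 0.44704 = 16.0934 m/s.
a = μg = 0.13 × 9.8 = 1.274 m/s².
Braking time = v/a = 16.0934 / 1.274 = 12.632 s.
Total = 0.5 + 12.632 = 13.132 s.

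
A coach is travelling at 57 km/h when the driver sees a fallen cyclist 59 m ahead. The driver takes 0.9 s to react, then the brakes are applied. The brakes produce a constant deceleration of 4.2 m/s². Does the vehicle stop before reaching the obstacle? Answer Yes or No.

57 km/h ÷ 3.6 = 15.8333 m/s.
Reaction distance = 15.8333 × 0.9 = 14.250 m.
Braking distance = v²/(2a) = 250.693 / 8.400 = 29.844 m.
Total stopping distance = 14.250 + 29.844 = 44.094 m, vs 59 m available — it stops with 59 − 44.094 = 14.906 m to spare.

Yes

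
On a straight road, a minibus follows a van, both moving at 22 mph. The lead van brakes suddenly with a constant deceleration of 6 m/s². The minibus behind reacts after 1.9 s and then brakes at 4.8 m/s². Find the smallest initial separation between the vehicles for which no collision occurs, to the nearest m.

Minimum gap ≈ 21 m

22 mph × 0.44704 = 9.8349 m/s.
Leader travels v²/(2a_L) = 96.725 / 12.000 = 8.060 m before stopping.
Follower covers v·t_r = 9.8349 × 1.9 = 18.686 m while reacting, then v²/(2a_F) = 96.725 / 9.600 = 10.076 m while braking, for a total of 18.686 + 10.076 = 28.762 m.
Since a_F ≤ a_L and the follower starts braking later, the follower is never slower than the leader, so the closest approach is when both have stopped.
Minimum gap = 28.762 − 8.060 = 20.702 m.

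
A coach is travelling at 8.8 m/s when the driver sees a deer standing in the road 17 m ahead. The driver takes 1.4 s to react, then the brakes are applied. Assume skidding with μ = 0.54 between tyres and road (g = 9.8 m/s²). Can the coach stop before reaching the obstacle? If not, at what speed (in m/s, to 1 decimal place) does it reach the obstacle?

No — it strikes the obstacle at 5.3 m/s

a = μg = 0.54 × 9.8 = 5.292 m/s².
Reaction distance = 8.8000 × 1.4 = 12.320 m.
Braking distance needed to stop: v²/(2a) = 77.440 / 10.584 = 7.317 m, so total needed = 12.320 + 7.317 = 19.637 m > 17 m — it cannot stop.
Distance remaining when braking begins: 17 − 12.320 = 4.680 m.
v² = v₀² − 2a·d = 77.440 − 2 × 5.292 × 4.680 = 27.907 m²/s².
v = √27.907 = 5.283 m/s.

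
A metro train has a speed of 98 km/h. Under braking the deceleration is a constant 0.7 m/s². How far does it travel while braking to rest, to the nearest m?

98 km/h ÷ 3.6 = 27.2222 m/s.
Braking distance = v²/(2a) = 27.2222² / (2 × 0.700) = 741.048 / 1.400 = 529.320 m.

Braking distance ≈ 529 m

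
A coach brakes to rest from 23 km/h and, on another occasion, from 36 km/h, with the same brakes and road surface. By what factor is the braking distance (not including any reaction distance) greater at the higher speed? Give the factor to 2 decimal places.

Braking distance d = v²/(2a), so with a fixed, d ∝ v².
Factor = (36/23)² = 1.5652² = 2.4499.

Factor ≈ 2.45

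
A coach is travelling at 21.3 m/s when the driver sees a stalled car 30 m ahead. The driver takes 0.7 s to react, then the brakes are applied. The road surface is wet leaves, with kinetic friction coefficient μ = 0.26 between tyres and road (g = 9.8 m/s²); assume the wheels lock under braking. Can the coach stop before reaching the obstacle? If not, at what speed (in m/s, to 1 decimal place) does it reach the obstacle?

a = μg = 0.26 × 9.8 = 2.548 m/s².
Reaction distance = 21.3000 × 0.7 = 14.910 m.
Braking distance needed to stop: v²/(2a) = 453.690 / 5.096 = 89.029 m, so total needed = 14.910 + 89.029 = 103.939 m > 30 m — it cannot stop.
Distance remaining when braking begins: 30 − 14.910 = 15.090 m.
v² = v₀² − 2a·d = 453.690 − 2 × 2.548 × 15.090 = 376.791 m²/s².
v = √376.791 = 19.411 m/s.

No — it strikes the obstacle at 19.4 m/s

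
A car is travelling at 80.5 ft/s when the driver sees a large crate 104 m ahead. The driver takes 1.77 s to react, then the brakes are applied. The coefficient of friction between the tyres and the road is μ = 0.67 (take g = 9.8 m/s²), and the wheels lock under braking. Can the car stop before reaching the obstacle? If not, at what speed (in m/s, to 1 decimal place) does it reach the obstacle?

80.5 ft/s × 0.3048 = 24.5364 m/s.
a = μg = 0.67 × 9.8 = 6.566 m/s².
Reaction distance = 24.5364 × 1.77 = 43.429 m.
Braking distance = v²/(2a) = 602.035 / 13.132 = 45.845 m.
Total stopping distance = 43.429 + 45.845 = 89.274 m, vs 104 m available — it stops with 104 − 89.274 = 14.726 m to spare.

Yes — it stops about 14.7 m short of the obstacle, so it never reaches it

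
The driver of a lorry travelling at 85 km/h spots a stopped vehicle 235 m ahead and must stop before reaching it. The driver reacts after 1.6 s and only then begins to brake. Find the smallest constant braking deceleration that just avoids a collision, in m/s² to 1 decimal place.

Required deceleration ≈ 1.4 m/s²

85 km/h ÷ 3.6 = 23.6111 m/s.
Distance covered during reaction = 23.6111 × 1.6 = 37.778 m.
Distance available for braking: 235 − 37.778 = 197.222 m.
v² = 2a·d ⇒ a = v²/(2d) = 23.6111² / (2 × 197.222) = 557.484 / 394.444 = 1.4133 m/s².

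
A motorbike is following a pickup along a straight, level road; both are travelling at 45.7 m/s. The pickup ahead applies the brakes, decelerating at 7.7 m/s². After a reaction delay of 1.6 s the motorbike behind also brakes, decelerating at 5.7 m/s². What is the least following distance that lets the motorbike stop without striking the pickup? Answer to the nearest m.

Minimum gap ≈ 121 m

Leader travels v²/(2a_L) = 2088.490 / 15.400 = 135.616 m before stopping.
Follower covers v·t_r = 45.7000 × 1.6 = 73.120 m while reacting, then v²/(2a_F) = 2088.490 / 11.400 = 183.201 m while braking, for a total of 73.120 + 183.201 = 256.321 m.
Since a_F ≤ a_L and the follower starts braking later, the follower is never slower than the leader, so the closest approach is when both have stopped.
Minimum gap = 256.321 − 135.616 = 120.705 m.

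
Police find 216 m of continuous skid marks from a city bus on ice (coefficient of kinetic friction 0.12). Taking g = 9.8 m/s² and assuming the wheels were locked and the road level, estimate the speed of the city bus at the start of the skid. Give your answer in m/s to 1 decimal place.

Initial speed ≈ 22.5 m/s

Deceleration a = μg = 0.12 × 9.8 = 1.176 m/s².
v = √(2a·d) = √(2 × 1.176 × 216) = √508.032 = 22.5396 m/s.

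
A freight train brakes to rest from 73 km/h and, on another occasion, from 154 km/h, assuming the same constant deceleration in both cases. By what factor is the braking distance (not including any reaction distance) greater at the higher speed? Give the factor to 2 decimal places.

Factor ≈ 4.45

Braking distance d = v²/(2a), so with a fixed, d ∝ v².
Factor = (154/73)² = 2.1096² = 4.4504.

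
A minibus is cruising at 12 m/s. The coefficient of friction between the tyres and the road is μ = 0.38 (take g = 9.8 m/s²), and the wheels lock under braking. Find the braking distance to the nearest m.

Braking distance ≈ 19 m

a = μg = 0.38 × 9.8 = 3.724 m/s².
Braking distance = v²/(2a) = 12.0000² / (2 × 3.724) = 144.000 / 7.448 = 19.334 m.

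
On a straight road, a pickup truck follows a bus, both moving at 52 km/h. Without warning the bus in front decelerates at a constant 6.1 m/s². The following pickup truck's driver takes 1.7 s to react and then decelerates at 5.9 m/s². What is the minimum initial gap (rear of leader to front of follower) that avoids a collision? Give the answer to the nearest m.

52 km/h ÷ 3.6 = 14.4444 m/s.
Leader travels v²/(2a_L) = 208.641 / 12.200 = 17.102 m before stopping.
Follower covers v·t_r = 14.4444 × 1.7 = 24.555 m while reacting, then v²/(2a_F) = 208.641 / 11.800 = 17.681 m while braking, for a total of 24.555 + 17.681 = 42.236 m.
Since a_F ≤ a_L and the follower starts braking later, the follower is never slower than the leader, so the closest approach is when both have stopped.
Minimum gap = 42.236 − 17.102 = 25.134 m.

Minimum gap ≈ 25 m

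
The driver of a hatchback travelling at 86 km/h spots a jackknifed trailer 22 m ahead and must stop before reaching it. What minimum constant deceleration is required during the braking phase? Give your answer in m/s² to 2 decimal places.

86 km/h ÷ 3.6 = 23.8889 m/s.
v² = 2a·d ⇒ a = v²/(2d) = 23.8889² / (2 × 22.000) = 570.680 / 44.000 = 12.9700 m/s².

Required deceleration ≈ 12.97 m/s²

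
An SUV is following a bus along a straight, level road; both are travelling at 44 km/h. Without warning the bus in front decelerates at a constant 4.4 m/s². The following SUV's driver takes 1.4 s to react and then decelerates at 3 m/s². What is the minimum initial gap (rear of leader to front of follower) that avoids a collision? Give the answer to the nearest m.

44 km/h ÷ 3.6 = 12.2222 m/s.
Leader travels v²/(2a_L) = 149.382 / 8.800 = 16.975 m before stopping.
Follower covers v·t_r = 12.2222 × 1.4 = 17.111 m while reacting, then v²/(2a_F) = 149.382 / 6.000 = 24.897 m while braking, for a total of 17.111 + 24.897 = 42.008 m.
Since a_F ≤ a_L and the follower starts braking later, the follower is never slower than the leader, so the closest approach is when both have stopped.
Minimum gap = 42.008 − 16.975 = 25.033 m.

Minimum gap ≈ 25 m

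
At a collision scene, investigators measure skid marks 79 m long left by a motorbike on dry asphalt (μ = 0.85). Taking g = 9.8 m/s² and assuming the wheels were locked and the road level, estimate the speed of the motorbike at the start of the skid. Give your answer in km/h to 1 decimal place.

Initial speed ≈ 130.6 km/h

Deceleration a = μg = 0.85 × 9.8 = 8.330 m/s².
v = √(2a·d) = √(2 × 8.330 × 79) = √1316.140 = 36.2786 m/s.
= 36.2786 × 3.6 = 130.603 km/h.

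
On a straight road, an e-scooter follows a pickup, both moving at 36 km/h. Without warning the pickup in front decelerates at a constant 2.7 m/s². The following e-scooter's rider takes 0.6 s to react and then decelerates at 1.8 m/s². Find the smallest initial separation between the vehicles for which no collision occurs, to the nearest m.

36 km/h ÷ 3.6 = 10.0000 m/s.
Leader travels v²/(2a_L) = 100.000 / 5.400 = 18.519 m before stopping.
Follower covers v·t_r = 10.0000 × 0.6 = 6.000 m while reacting, then v²/(2a_F) = 100.000 / 3.600 = 27.778 m while braking, for a total of 6.000 + 27.778 = 33.778 m.
Since a_F ≤ a_L and the follower starts braking later, the follower is never slower than the leader, so the closest approach is when both have stopped.
Minimum gap = 33.778 − 18.519 = 15.259 m.

Minimum gap ≈ 15 m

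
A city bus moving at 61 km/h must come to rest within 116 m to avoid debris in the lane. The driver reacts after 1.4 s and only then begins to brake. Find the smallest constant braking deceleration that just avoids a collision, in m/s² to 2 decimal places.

Required deceleration ≈ 1.56 m/s²

61 km/h ÷ 3.6 = 16.9444 m/s.
Distance covered during reaction = 16.9444 × 1.4 = 23.722 m.
Distance available for braking: 116 − 23.722 = 92.278 m.
v² = 2a·d ⇒ a = v²/(2d) = 16.9444² / (2 × 92.278) = 287.113 / 184.556 = 1.5557 m/s².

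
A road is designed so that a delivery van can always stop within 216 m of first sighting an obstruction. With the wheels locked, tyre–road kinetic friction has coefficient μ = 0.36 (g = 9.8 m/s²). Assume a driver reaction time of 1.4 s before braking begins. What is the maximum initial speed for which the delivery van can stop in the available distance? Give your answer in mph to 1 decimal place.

a = μg = 0.36 × 9.8 = 3.528 m/s².
Stopping distance: v·t_r + v²/(2a) = 216 with t_r = 1.4 s and a = 3.528 m/s².
So v² + 9.878 v − 1524.10 = 0.
Positive root: v = −a·t_r + √((a·t_r)² + 2a·d) = −4.939 + √(24.394 + 1524.10) = 34.4119 m/s.
34.4119 m/s ÷ 0.44704 = 76.977 mph.

Maximum speed ≈ 77.0 mph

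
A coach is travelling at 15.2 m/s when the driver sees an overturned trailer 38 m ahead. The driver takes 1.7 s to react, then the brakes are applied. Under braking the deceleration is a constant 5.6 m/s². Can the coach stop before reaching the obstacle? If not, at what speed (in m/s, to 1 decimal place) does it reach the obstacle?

Reaction distance = 15.2000 × 1.7 = 25.840 m.
Braking distance needed to stop: v²/(2a) = 231.040 / 11.200 = 20.629 m, so total needed = 25.840 + 20.629 = 46.469 m > 38 m — it cannot stop.
Distance remaining when braking begins: 38 − 25.840 = 12.160 m.
v² = v₀² − 2a·d = 231.040 − 2 × 5.600 × 12.160 = 94.848 m²/s².
v = √94.848 = 9.739 m/s.

No — it strikes the obstacle at 9.7 m/s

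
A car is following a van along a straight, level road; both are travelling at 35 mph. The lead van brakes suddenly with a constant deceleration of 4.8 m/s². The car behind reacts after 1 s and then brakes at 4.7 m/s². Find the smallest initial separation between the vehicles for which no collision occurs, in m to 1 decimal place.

Minimum gap ≈ 16.2 m

35 mph × 0.44704 = 15.6464 m/s.
Leader travels v²/(2a_L) = 244.810 / 9.600 = 25.501 m before stopping.
Follower covers v·t_r = 15.6464 × 1 = 15.646 m while reacting, then v²/(2a_F) = 244.810 / 9.400 = 26.044 m while braking, for a total of 15.646 + 26.044 = 41.690 m.
Since a_F ≤ a_L and the follower starts braking later, the follower is never slower than the leader, so the closest approach is when both have stopped.
Minimum gap = 41.690 − 25.501 = 16.189 m.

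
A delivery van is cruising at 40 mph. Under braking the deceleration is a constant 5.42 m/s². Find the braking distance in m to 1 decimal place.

Braking distance ≈ 29.5 m

40 mph × 0.44704 = 17.8816 m/s.
Braking distance = v²/(2a) = 17.8816² / (2 × 5.420) = 319.752 / 10.840 = 29.497 m.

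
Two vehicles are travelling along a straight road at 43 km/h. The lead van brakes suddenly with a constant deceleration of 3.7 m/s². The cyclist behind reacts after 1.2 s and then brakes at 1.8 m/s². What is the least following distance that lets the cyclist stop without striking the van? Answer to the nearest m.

43 km/h ÷ 3.6 = 11.9444 m/s.
Leader travels v²/(2a_L) = 142.669 / 7.400 = 19.280 m before stopping.
Follower covers v·t_r = 11.9444 × 1.2 = 14.333 m while reacting, then v²/(2a_F) = 142.669 / 3.600 = 39.630 m while braking, for a total of 14.333 + 39.630 = 53.963 m.
Since a_F ≤ a_L and the follower starts braking later, the follower is never slower than the leader, so the closest approach is when both have stopped.
Minimum gap = 53.963 − 19.280 = 34.683 m.

Minimum gap ≈ 35 m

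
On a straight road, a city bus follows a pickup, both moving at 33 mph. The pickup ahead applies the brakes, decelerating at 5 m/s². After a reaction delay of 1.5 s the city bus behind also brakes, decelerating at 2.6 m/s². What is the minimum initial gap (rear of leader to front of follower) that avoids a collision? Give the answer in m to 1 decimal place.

33 mph × 0.44704 = 14.7523 m/s.
Leader travels v²/(2a_L) = 217.630 / 10.000 = 21.763 m before stopping.
Follower covers v·t_r = 14.7523 × 1.5 = 22.128 m while reacting, then v²/(2a_F) = 217.630 / 5.200 = 41.852 m while braking, for a total of 22.128 + 41.852 = 63.980 m.
Since a_F ≤ a_L and the follower starts braking later, the follower is never slower than the leader, so the closest approach is when both have stopped.
Minimum gap = 63.980 − 21.763 = 42.217 m.

Minimum gap ≈ 42.2 m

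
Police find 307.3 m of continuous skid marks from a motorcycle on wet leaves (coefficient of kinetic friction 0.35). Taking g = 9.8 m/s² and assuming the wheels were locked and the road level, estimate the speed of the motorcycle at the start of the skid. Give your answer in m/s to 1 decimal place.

Initial speed ≈ 45.9 m/s

Deceleration a = μg = 0.35 × 9.8 = 3.430 m/s².
v = √(2a·d) = √(2 × 3.430 × 307.3) = √2108.078 = 45.9138 m/s.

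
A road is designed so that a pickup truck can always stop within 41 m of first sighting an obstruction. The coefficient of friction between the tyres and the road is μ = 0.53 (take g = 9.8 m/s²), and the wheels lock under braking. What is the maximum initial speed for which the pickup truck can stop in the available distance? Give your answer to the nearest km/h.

Maximum speed ≈ 74 km/h

a = μg = 0.53 × 9.8 = 5.194 m/s².
v²/(2a) = d ⇒ v = √(2 × 5.194 × 41) = √425.91 = 20.6376 m/s.
20.6376 m/s × 3.6 = 74.295 km/h.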